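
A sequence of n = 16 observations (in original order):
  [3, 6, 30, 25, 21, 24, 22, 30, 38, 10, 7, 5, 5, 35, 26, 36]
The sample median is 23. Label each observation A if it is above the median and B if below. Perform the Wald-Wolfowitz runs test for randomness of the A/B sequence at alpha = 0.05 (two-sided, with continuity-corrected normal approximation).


Step 1: Compute median = 23; label A = above, B = below.
Labels in order: BBAABABAABBBBAAA  (n_A = 8, n_B = 8)
Step 2: Count runs R = 8.
Step 3: Under H0 (random ordering), E[R] = 2*n_A*n_B/(n_A+n_B) + 1 = 2*8*8/16 + 1 = 9.0000.
        Var[R] = 2*n_A*n_B*(2*n_A*n_B - n_A - n_B) / ((n_A+n_B)^2 * (n_A+n_B-1)) = 14336/3840 = 3.7333.
        SD[R] = 1.9322.
Step 4: Continuity-corrected z = (R + 0.5 - E[R]) / SD[R] = (8 + 0.5 - 9.0000) / 1.9322 = -0.2588.
Step 5: Two-sided p-value via normal approximation = 2*(1 - Phi(|z|)) = 0.795809.
Step 6: alpha = 0.05. fail to reject H0.

R = 8, z = -0.2588, p = 0.795809, fail to reject H0.


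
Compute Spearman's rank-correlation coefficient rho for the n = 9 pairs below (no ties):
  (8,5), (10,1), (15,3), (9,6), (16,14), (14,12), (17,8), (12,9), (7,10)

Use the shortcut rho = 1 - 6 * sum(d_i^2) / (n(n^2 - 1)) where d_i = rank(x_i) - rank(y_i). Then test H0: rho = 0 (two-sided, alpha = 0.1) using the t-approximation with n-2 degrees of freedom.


Step 1: Rank x and y separately (midranks; no ties here).
rank(x): 8->2, 10->4, 15->7, 9->3, 16->8, 14->6, 17->9, 12->5, 7->1
rank(y): 5->3, 1->1, 3->2, 6->4, 14->9, 12->8, 8->5, 9->6, 10->7
Step 2: d_i = R_x(i) - R_y(i); compute d_i^2.
  (2-3)^2=1, (4-1)^2=9, (7-2)^2=25, (3-4)^2=1, (8-9)^2=1, (6-8)^2=4, (9-5)^2=16, (5-6)^2=1, (1-7)^2=36
sum(d^2) = 94.
Step 3: rho = 1 - 6*94 / (9*(9^2 - 1)) = 1 - 564/720 = 0.216667.
Step 4: Under H0, t = rho * sqrt((n-2)/(1-rho^2)) = 0.5872 ~ t(7).
Step 5: Two-sided p-value from the t-distribution with 7 df = 0.575515.
Step 6: alpha = 0.1. fail to reject H0.

rho = 0.2167, p = 0.575515, fail to reject H0 at alpha = 0.1.


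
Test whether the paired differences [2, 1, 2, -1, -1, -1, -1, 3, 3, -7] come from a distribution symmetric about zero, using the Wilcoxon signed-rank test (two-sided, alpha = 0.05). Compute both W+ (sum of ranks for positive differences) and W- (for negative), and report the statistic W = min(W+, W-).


Step 1: Drop any zero differences (none here) and take |d_i|.
|d| = [2, 1, 2, 1, 1, 1, 1, 3, 3, 7]
Step 2: Midrank |d_i| (ties get averaged ranks).
ranks: |2|->6.5, |1|->3, |2|->6.5, |1|->3, |1|->3, |1|->3, |1|->3, |3|->8.5, |3|->8.5, |7|->10
Step 3: Attach original signs; sum ranks with positive sign and with negative sign.
W+ = 6.5 + 3 + 6.5 + 8.5 + 8.5 = 33
W- = 3 + 3 + 3 + 3 + 10 = 22
(Check: W+ + W- = 55 should equal n(n+1)/2 = 55.)
Step 4: Test statistic W = min(W+, W-) = 22.
Step 5: Ties in |d|, so use the tie-corrected normal approximation.
        E[W] = n(n+1)/4 = 10*11/4 = 27.5.
        Tie groups: |d|=1 (t=5), |d|=2 (t=2), |d|=3 (t=2); sum(t^3 - t) = 132.
        Var[W] = n(n+1)(2n+1)/24 - sum(t^3-t)/48 = 2310/24 - 132/48 = 93.5.
        z = (W - E[W]) / sqrt(Var[W]) = (22 - 27.5) / 9.6695 = -0.5688.
        Two-sided p = 2*Phi(z) = 0.569494.
Step 6: alpha = 0.05. fail to reject H0.

W+ = 33, W- = 22, W = min = 22, p = 0.569494, fail to reject H0.


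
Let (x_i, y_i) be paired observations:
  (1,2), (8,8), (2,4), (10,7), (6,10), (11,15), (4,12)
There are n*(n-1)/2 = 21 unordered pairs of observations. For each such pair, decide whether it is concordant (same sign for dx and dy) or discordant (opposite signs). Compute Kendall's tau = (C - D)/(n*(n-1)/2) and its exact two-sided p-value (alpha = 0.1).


Step 1: Enumerate the 21 unordered pairs (i,j) with i<j and classify each by sign(x_j-x_i) * sign(y_j-y_i).
  (1,2):dx=+7,dy=+6->C; (1,3):dx=+1,dy=+2->C; (1,4):dx=+9,dy=+5->C; (1,5):dx=+5,dy=+8->C
  (1,6):dx=+10,dy=+13->C; (1,7):dx=+3,dy=+10->C; (2,3):dx=-6,dy=-4->C; (2,4):dx=+2,dy=-1->D
  (2,5):dx=-2,dy=+2->D; (2,6):dx=+3,dy=+7->C; (2,7):dx=-4,dy=+4->D; (3,4):dx=+8,dy=+3->C
  (3,5):dx=+4,dy=+6->C; (3,6):dx=+9,dy=+11->C; (3,7):dx=+2,dy=+8->C; (4,5):dx=-4,dy=+3->D
  (4,6):dx=+1,dy=+8->C; (4,7):dx=-6,dy=+5->D; (5,6):dx=+5,dy=+5->C; (5,7):dx=-2,dy=+2->D
  (6,7):dx=-7,dy=-3->C
Step 2: C = 15, D = 6, total pairs = 21.
Step 3: tau = (C - D)/(n(n-1)/2) = (15 - 6)/21 = 0.428571.
Step 4: Exact two-sided p-value (enumerate n! = 5040 permutations of y under H0): p = 0.238889.
Step 5: alpha = 0.1. fail to reject H0.

tau_b = 0.4286 (C=15, D=6), p = 0.238889, fail to reject H0.


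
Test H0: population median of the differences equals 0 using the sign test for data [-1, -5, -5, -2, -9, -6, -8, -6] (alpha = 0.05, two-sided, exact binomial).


Step 1: Discard zero differences. Original n = 8; n_eff = number of nonzero differences = 8.
Nonzero differences (with sign): -1, -5, -5, -2, -9, -6, -8, -6
Step 2: Count signs: positive = 0, negative = 8.
Step 3: Under H0: P(positive) = 0.5, so the number of positives S ~ Bin(8, 0.5).
Step 4: Two-sided exact p-value = sum of Bin(8,0.5) probabilities at or below the observed probability = 0.007812.
Step 5: alpha = 0.05. reject H0.

n_eff = 8, pos = 0, neg = 8, p = 0.007812, reject H0.


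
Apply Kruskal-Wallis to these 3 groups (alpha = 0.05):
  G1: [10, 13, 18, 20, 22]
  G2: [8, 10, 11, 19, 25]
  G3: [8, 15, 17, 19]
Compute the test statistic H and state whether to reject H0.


Step 1: Combine all N = 14 observations and assign midranks.
sorted (value, group, rank): (8,G2,1.5), (8,G3,1.5), (10,G1,3.5), (10,G2,3.5), (11,G2,5), (13,G1,6), (15,G3,7), (17,G3,8), (18,G1,9), (19,G2,10.5), (19,G3,10.5), (20,G1,12), (22,G1,13), (25,G2,14)
Step 2: Sum ranks within each group.
R_1 = 43.5 (n_1 = 5)
R_2 = 34.5 (n_2 = 5)
R_3 = 27 (n_3 = 4)
Step 3: H = 12/(N(N+1)) * sum(R_i^2/n_i) - 3(N+1)
     = 12/(14*15) * (43.5^2/5 + 34.5^2/5 + 27^2/4) - 3*15
     = 0.057143 * 798.75 - 45
     = 0.642857.
Step 4: Ties present; correction factor C = 1 - 18/(14^3 - 14) = 0.993407. Corrected H = 0.642857 / 0.993407 = 0.647124.
Step 5: Under H0, H ~ chi^2(2); p-value = 0.723567.
Step 6: alpha = 0.05. fail to reject H0.

H = 0.6471, df = 2, p = 0.723567, fail to reject H0.


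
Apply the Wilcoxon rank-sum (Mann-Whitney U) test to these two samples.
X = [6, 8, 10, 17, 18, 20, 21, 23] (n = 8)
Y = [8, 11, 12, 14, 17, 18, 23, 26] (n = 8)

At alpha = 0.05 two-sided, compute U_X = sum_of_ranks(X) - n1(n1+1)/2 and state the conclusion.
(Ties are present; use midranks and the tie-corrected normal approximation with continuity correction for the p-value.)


Step 1: Combine and sort all 16 observations; assign midranks.
sorted (value, group): (6,X), (8,X), (8,Y), (10,X), (11,Y), (12,Y), (14,Y), (17,X), (17,Y), (18,X), (18,Y), (20,X), (21,X), (23,X), (23,Y), (26,Y)
ranks: 6->1, 8->2.5, 8->2.5, 10->4, 11->5, 12->6, 14->7, 17->8.5, 17->8.5, 18->10.5, 18->10.5, 20->12, 21->13, 23->14.5, 23->14.5, 26->16
Step 2: Rank sum for X: R1 = 1 + 2.5 + 4 + 8.5 + 10.5 + 12 + 13 + 14.5 = 66.
Step 3: U_X = R1 - n1(n1+1)/2 = 66 - 8*9/2 = 66 - 36 = 30.
       U_Y = n1*n2 - U_X = 64 - 30 = 34.
Step 4: Ties are present, so use the tie-corrected normal approximation (with continuity correction) for the p-value.
Step 5: p-value = 0.874459; compare to alpha = 0.05. fail to reject H0.

U_X = 30, p = 0.874459, fail to reject H0 at alpha = 0.05.


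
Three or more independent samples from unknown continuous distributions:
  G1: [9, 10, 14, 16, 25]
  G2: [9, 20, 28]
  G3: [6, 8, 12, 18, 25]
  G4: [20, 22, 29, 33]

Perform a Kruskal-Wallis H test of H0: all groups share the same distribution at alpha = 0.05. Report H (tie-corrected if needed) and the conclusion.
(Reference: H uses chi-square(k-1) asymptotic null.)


Step 1: Combine all N = 17 observations and assign midranks.
sorted (value, group, rank): (6,G3,1), (8,G3,2), (9,G1,3.5), (9,G2,3.5), (10,G1,5), (12,G3,6), (14,G1,7), (16,G1,8), (18,G3,9), (20,G2,10.5), (20,G4,10.5), (22,G4,12), (25,G1,13.5), (25,G3,13.5), (28,G2,15), (29,G4,16), (33,G4,17)
Step 2: Sum ranks within each group.
R_1 = 37 (n_1 = 5)
R_2 = 29 (n_2 = 3)
R_3 = 31.5 (n_3 = 5)
R_4 = 55.5 (n_4 = 4)
Step 3: H = 12/(N(N+1)) * sum(R_i^2/n_i) - 3(N+1)
     = 12/(17*18) * (37^2/5 + 29^2/3 + 31.5^2/5 + 55.5^2/4) - 3*18
     = 0.039216 * 1522.65 - 54
     = 5.711601.
Step 4: Ties present; correction factor C = 1 - 18/(17^3 - 17) = 0.996324. Corrected H = 5.711601 / 0.996324 = 5.732677.
Step 5: Under H0, H ~ chi^2(3); p-value = 0.125366.
Step 6: alpha = 0.05. fail to reject H0.

H = 5.7327, df = 3, p = 0.125366, fail to reject H0.


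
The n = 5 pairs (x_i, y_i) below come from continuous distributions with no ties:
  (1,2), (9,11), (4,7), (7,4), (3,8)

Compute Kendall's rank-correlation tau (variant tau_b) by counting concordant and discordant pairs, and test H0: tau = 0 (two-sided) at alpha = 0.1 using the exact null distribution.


Step 1: Enumerate the 10 unordered pairs (i,j) with i<j and classify each by sign(x_j-x_i) * sign(y_j-y_i).
  (1,2):dx=+8,dy=+9->C; (1,3):dx=+3,dy=+5->C; (1,4):dx=+6,dy=+2->C; (1,5):dx=+2,dy=+6->C
  (2,3):dx=-5,dy=-4->C; (2,4):dx=-2,dy=-7->C; (2,5):dx=-6,dy=-3->C; (3,4):dx=+3,dy=-3->D
  (3,5):dx=-1,dy=+1->D; (4,5):dx=-4,dy=+4->D
Step 2: C = 7, D = 3, total pairs = 10.
Step 3: tau = (C - D)/(n(n-1)/2) = (7 - 3)/10 = 0.400000.
Step 4: Exact two-sided p-value (enumerate n! = 120 permutations of y under H0): p = 0.483333.
Step 5: alpha = 0.1. fail to reject H0.

tau_b = 0.4000 (C=7, D=3), p = 0.483333, fail to reject H0.


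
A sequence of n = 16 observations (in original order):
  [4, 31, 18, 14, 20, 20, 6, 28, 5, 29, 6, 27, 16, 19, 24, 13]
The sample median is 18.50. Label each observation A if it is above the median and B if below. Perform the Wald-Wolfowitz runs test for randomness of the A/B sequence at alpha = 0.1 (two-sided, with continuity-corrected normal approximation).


Step 1: Compute median = 18.50; label A = above, B = below.
Labels in order: BABBAABABABABAAB  (n_A = 8, n_B = 8)
Step 2: Count runs R = 13.
Step 3: Under H0 (random ordering), E[R] = 2*n_A*n_B/(n_A+n_B) + 1 = 2*8*8/16 + 1 = 9.0000.
        Var[R] = 2*n_A*n_B*(2*n_A*n_B - n_A - n_B) / ((n_A+n_B)^2 * (n_A+n_B-1)) = 14336/3840 = 3.7333.
        SD[R] = 1.9322.
Step 4: Continuity-corrected z = (R - 0.5 - E[R]) / SD[R] = (13 - 0.5 - 9.0000) / 1.9322 = 1.8114.
Step 5: Two-sided p-value via normal approximation = 2*(1 - Phi(|z|)) = 0.070076.
Step 6: alpha = 0.1. reject H0.

R = 13, z = 1.8114, p = 0.070076, reject H0.


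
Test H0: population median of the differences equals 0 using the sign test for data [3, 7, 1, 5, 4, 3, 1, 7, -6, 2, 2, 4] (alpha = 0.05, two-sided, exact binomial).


Step 1: Discard zero differences. Original n = 12; n_eff = number of nonzero differences = 12.
Nonzero differences (with sign): +3, +7, +1, +5, +4, +3, +1, +7, -6, +2, +2, +4
Step 2: Count signs: positive = 11, negative = 1.
Step 3: Under H0: P(positive) = 0.5, so the number of positives S ~ Bin(12, 0.5).
Step 4: Two-sided exact p-value = sum of Bin(12,0.5) probabilities at or below the observed probability = 0.006348.
Step 5: alpha = 0.05. reject H0.

n_eff = 12, pos = 11, neg = 1, p = 0.006348, reject H0.


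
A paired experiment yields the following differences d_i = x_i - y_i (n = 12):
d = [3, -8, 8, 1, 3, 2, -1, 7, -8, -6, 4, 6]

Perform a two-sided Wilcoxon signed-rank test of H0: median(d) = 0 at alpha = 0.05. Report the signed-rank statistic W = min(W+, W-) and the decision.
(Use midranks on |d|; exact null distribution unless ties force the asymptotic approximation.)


Step 1: Drop any zero differences (none here) and take |d_i|.
|d| = [3, 8, 8, 1, 3, 2, 1, 7, 8, 6, 4, 6]
Step 2: Midrank |d_i| (ties get averaged ranks).
ranks: |3|->4.5, |8|->11, |8|->11, |1|->1.5, |3|->4.5, |2|->3, |1|->1.5, |7|->9, |8|->11, |6|->7.5, |4|->6, |6|->7.5
Step 3: Attach original signs; sum ranks with positive sign and with negative sign.
W+ = 4.5 + 11 + 1.5 + 4.5 + 3 + 9 + 6 + 7.5 = 47
W- = 11 + 1.5 + 11 + 7.5 = 31
(Check: W+ + W- = 78 should equal n(n+1)/2 = 78.)
Step 4: Test statistic W = min(W+, W-) = 31.
Step 5: Ties in |d|, so use the tie-corrected normal approximation.
        E[W] = n(n+1)/4 = 12*13/4 = 39.
        Tie groups: |d|=1 (t=2), |d|=3 (t=2), |d|=6 (t=2), |d|=8 (t=3); sum(t^3 - t) = 42.
        Var[W] = n(n+1)(2n+1)/24 - sum(t^3-t)/48 = 3900/24 - 42/48 = 161.625.
        z = (W - E[W]) / sqrt(Var[W]) = (31 - 39) / 12.7132 = -0.6293.
        Two-sided p = 2*Phi(z) = 0.529174.
Step 6: alpha = 0.05. fail to reject H0.

W+ = 47, W- = 31, W = min = 31, p = 0.529174, fail to reject H0.


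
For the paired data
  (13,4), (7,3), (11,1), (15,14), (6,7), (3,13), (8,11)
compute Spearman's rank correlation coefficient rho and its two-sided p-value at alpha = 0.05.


Step 1: Rank x and y separately (midranks; no ties here).
rank(x): 13->6, 7->3, 11->5, 15->7, 6->2, 3->1, 8->4
rank(y): 4->3, 3->2, 1->1, 14->7, 7->4, 13->6, 11->5
Step 2: d_i = R_x(i) - R_y(i); compute d_i^2.
  (6-3)^2=9, (3-2)^2=1, (5-1)^2=16, (7-7)^2=0, (2-4)^2=4, (1-6)^2=25, (4-5)^2=1
sum(d^2) = 56.
Step 3: rho = 1 - 6*56 / (7*(7^2 - 1)) = 1 - 336/336 = 0.000000.
Step 4: Under H0, t = rho * sqrt((n-2)/(1-rho^2)) = 0.0000 ~ t(5).
Step 5: Two-sided p-value from the t-distribution with 5 df = 1.000000.
Step 6: alpha = 0.05. fail to reject H0.

rho = 0.0000, p = 1.000000, fail to reject H0 at alpha = 0.05.


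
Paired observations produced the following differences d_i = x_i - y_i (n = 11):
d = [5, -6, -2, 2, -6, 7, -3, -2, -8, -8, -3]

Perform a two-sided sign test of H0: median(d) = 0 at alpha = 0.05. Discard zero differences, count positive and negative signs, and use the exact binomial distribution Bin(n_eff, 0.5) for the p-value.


Step 1: Discard zero differences. Original n = 11; n_eff = number of nonzero differences = 11.
Nonzero differences (with sign): +5, -6, -2, +2, -6, +7, -3, -2, -8, -8, -3
Step 2: Count signs: positive = 3, negative = 8.
Step 3: Under H0: P(positive) = 0.5, so the number of positives S ~ Bin(11, 0.5).
Step 4: Two-sided exact p-value = sum of Bin(11,0.5) probabilities at or below the observed probability = 0.226562.
Step 5: alpha = 0.05. fail to reject H0.

n_eff = 11, pos = 3, neg = 8, p = 0.226562, fail to reject H0.


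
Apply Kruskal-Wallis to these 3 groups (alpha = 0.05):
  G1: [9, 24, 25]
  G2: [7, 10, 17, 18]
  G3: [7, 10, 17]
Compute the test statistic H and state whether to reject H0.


Step 1: Combine all N = 10 observations and assign midranks.
sorted (value, group, rank): (7,G2,1.5), (7,G3,1.5), (9,G1,3), (10,G2,4.5), (10,G3,4.5), (17,G2,6.5), (17,G3,6.5), (18,G2,8), (24,G1,9), (25,G1,10)
Step 2: Sum ranks within each group.
R_1 = 22 (n_1 = 3)
R_2 = 20.5 (n_2 = 4)
R_3 = 12.5 (n_3 = 3)
Step 3: H = 12/(N(N+1)) * sum(R_i^2/n_i) - 3(N+1)
     = 12/(10*11) * (22^2/3 + 20.5^2/4 + 12.5^2/3) - 3*11
     = 0.109091 * 318.479 - 33
     = 1.743182.
Step 4: Ties present; correction factor C = 1 - 18/(10^3 - 10) = 0.981818. Corrected H = 1.743182 / 0.981818 = 1.775463.
Step 5: Under H0, H ~ chi^2(2); p-value = 0.411588.
Step 6: alpha = 0.05. fail to reject H0.

H = 1.7755, df = 2, p = 0.411588, fail to reject H0.


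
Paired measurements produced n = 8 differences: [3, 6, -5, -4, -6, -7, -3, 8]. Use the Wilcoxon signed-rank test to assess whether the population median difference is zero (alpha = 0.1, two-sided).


Step 1: Drop any zero differences (none here) and take |d_i|.
|d| = [3, 6, 5, 4, 6, 7, 3, 8]
Step 2: Midrank |d_i| (ties get averaged ranks).
ranks: |3|->1.5, |6|->5.5, |5|->4, |4|->3, |6|->5.5, |7|->7, |3|->1.5, |8|->8
Step 3: Attach original signs; sum ranks with positive sign and with negative sign.
W+ = 1.5 + 5.5 + 8 = 15
W- = 4 + 3 + 5.5 + 7 + 1.5 = 21
(Check: W+ + W- = 36 should equal n(n+1)/2 = 36.)
Step 4: Test statistic W = min(W+, W-) = 15.
Step 5: Ties in |d|, so use the tie-corrected normal approximation.
        E[W] = n(n+1)/4 = 8*9/4 = 18.
        Tie groups: |d|=3 (t=2), |d|=6 (t=2); sum(t^3 - t) = 12.
        Var[W] = n(n+1)(2n+1)/24 - sum(t^3-t)/48 = 1224/24 - 12/48 = 50.75.
        z = (W - E[W]) / sqrt(Var[W]) = (15 - 18) / 7.1239 = -0.4211.
        Two-sided p = 2*Phi(z) = 0.673669.
Step 6: alpha = 0.1. fail to reject H0.

W+ = 15, W- = 21, W = min = 15, p = 0.673669, fail to reject H0.


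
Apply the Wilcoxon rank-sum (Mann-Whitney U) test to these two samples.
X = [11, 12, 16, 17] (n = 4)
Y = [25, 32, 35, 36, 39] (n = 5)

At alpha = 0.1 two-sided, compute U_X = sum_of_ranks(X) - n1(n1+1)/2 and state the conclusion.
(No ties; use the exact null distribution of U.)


Step 1: Combine and sort all 9 observations; assign midranks.
sorted (value, group): (11,X), (12,X), (16,X), (17,X), (25,Y), (32,Y), (35,Y), (36,Y), (39,Y)
ranks: 11->1, 12->2, 16->3, 17->4, 25->5, 32->6, 35->7, 36->8, 39->9
Step 2: Rank sum for X: R1 = 1 + 2 + 3 + 4 = 10.
Step 3: U_X = R1 - n1(n1+1)/2 = 10 - 4*5/2 = 10 - 10 = 0.
       U_Y = n1*n2 - U_X = 20 - 0 = 20.
Step 4: No ties, so the exact null distribution of U (based on enumerating the C(9,4) = 126 equally likely rank assignments) gives the two-sided p-value.
Step 5: p-value = 0.015873; compare to alpha = 0.1. reject H0.

U_X = 0, p = 0.015873, reject H0 at alpha = 0.1.


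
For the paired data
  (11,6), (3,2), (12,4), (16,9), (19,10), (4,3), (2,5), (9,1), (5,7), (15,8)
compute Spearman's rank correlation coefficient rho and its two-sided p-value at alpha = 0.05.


Step 1: Rank x and y separately (midranks; no ties here).
rank(x): 11->6, 3->2, 12->7, 16->9, 19->10, 4->3, 2->1, 9->5, 5->4, 15->8
rank(y): 6->6, 2->2, 4->4, 9->9, 10->10, 3->3, 5->5, 1->1, 7->7, 8->8
Step 2: d_i = R_x(i) - R_y(i); compute d_i^2.
  (6-6)^2=0, (2-2)^2=0, (7-4)^2=9, (9-9)^2=0, (10-10)^2=0, (3-3)^2=0, (1-5)^2=16, (5-1)^2=16, (4-7)^2=9, (8-8)^2=0
sum(d^2) = 50.
Step 3: rho = 1 - 6*50 / (10*(10^2 - 1)) = 1 - 300/990 = 0.696970.
Step 4: Under H0, t = rho * sqrt((n-2)/(1-rho^2)) = 2.7490 ~ t(8).
Step 5: Two-sided p-value from the t-distribution with 8 df = 0.025097.
Step 6: alpha = 0.05. reject H0.

rho = 0.6970, p = 0.025097, reject H0 at alpha = 0.05.


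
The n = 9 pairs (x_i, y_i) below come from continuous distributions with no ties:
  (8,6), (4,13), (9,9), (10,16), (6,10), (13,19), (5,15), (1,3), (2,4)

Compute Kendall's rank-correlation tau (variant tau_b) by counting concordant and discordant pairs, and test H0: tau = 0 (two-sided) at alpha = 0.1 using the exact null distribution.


Step 1: Enumerate the 36 unordered pairs (i,j) with i<j and classify each by sign(x_j-x_i) * sign(y_j-y_i).
  (1,2):dx=-4,dy=+7->D; (1,3):dx=+1,dy=+3->C; (1,4):dx=+2,dy=+10->C; (1,5):dx=-2,dy=+4->D
  (1,6):dx=+5,dy=+13->C; (1,7):dx=-3,dy=+9->D; (1,8):dx=-7,dy=-3->C; (1,9):dx=-6,dy=-2->C
  (2,3):dx=+5,dy=-4->D; (2,4):dx=+6,dy=+3->C; (2,5):dx=+2,dy=-3->D; (2,6):dx=+9,dy=+6->C
  (2,7):dx=+1,dy=+2->C; (2,8):dx=-3,dy=-10->C; (2,9):dx=-2,dy=-9->C; (3,4):dx=+1,dy=+7->C
  (3,5):dx=-3,dy=+1->D; (3,6):dx=+4,dy=+10->C; (3,7):dx=-4,dy=+6->D; (3,8):dx=-8,dy=-6->C
  (3,9):dx=-7,dy=-5->C; (4,5):dx=-4,dy=-6->C; (4,6):dx=+3,dy=+3->C; (4,7):dx=-5,dy=-1->C
  (4,8):dx=-9,dy=-13->C; (4,9):dx=-8,dy=-12->C; (5,6):dx=+7,dy=+9->C; (5,7):dx=-1,dy=+5->D
  (5,8):dx=-5,dy=-7->C; (5,9):dx=-4,dy=-6->C; (6,7):dx=-8,dy=-4->C; (6,8):dx=-12,dy=-16->C
  (6,9):dx=-11,dy=-15->C; (7,8):dx=-4,dy=-12->C; (7,9):dx=-3,dy=-11->C; (8,9):dx=+1,dy=+1->C
Step 2: C = 28, D = 8, total pairs = 36.
Step 3: tau = (C - D)/(n(n-1)/2) = (28 - 8)/36 = 0.555556.
Step 4: Exact two-sided p-value (enumerate n! = 362880 permutations of y under H0): p = 0.044615.
Step 5: alpha = 0.1. reject H0.

tau_b = 0.5556 (C=28, D=8), p = 0.044615, reject H0.


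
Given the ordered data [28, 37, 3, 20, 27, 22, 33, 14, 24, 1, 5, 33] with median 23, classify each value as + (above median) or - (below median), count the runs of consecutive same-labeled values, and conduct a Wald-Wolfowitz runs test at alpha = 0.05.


Step 1: Compute median = 23; label A = above, B = below.
Labels in order: AABBABABABBA  (n_A = 6, n_B = 6)
Step 2: Count runs R = 9.
Step 3: Under H0 (random ordering), E[R] = 2*n_A*n_B/(n_A+n_B) + 1 = 2*6*6/12 + 1 = 7.0000.
        Var[R] = 2*n_A*n_B*(2*n_A*n_B - n_A - n_B) / ((n_A+n_B)^2 * (n_A+n_B-1)) = 4320/1584 = 2.7273.
        SD[R] = 1.6514.
Step 4: Continuity-corrected z = (R - 0.5 - E[R]) / SD[R] = (9 - 0.5 - 7.0000) / 1.6514 = 0.9083.
Step 5: Two-sided p-value via normal approximation = 2*(1 - Phi(|z|)) = 0.363722.
Step 6: alpha = 0.05. fail to reject H0.

R = 9, z = 0.9083, p = 0.363722, fail to reject H0.


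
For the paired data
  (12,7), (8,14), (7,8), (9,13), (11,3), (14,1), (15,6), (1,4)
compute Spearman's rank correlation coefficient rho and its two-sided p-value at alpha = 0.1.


Step 1: Rank x and y separately (midranks; no ties here).
rank(x): 12->6, 8->3, 7->2, 9->4, 11->5, 14->7, 15->8, 1->1
rank(y): 7->5, 14->8, 8->6, 13->7, 3->2, 1->1, 6->4, 4->3
Step 2: d_i = R_x(i) - R_y(i); compute d_i^2.
  (6-5)^2=1, (3-8)^2=25, (2-6)^2=16, (4-7)^2=9, (5-2)^2=9, (7-1)^2=36, (8-4)^2=16, (1-3)^2=4
sum(d^2) = 116.
Step 3: rho = 1 - 6*116 / (8*(8^2 - 1)) = 1 - 696/504 = -0.380952.
Step 4: Under H0, t = rho * sqrt((n-2)/(1-rho^2)) = -1.0092 ~ t(6).
Step 5: Two-sided p-value from the t-distribution with 6 df = 0.351813.
Step 6: alpha = 0.1. fail to reject H0.

rho = -0.3810, p = 0.351813, fail to reject H0 at alpha = 0.1.


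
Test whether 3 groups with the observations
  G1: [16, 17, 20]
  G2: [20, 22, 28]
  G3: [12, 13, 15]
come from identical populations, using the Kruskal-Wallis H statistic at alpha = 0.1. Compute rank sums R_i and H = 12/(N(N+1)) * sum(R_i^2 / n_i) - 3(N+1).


Step 1: Combine all N = 9 observations and assign midranks.
sorted (value, group, rank): (12,G3,1), (13,G3,2), (15,G3,3), (16,G1,4), (17,G1,5), (20,G1,6.5), (20,G2,6.5), (22,G2,8), (28,G2,9)
Step 2: Sum ranks within each group.
R_1 = 15.5 (n_1 = 3)
R_2 = 23.5 (n_2 = 3)
R_3 = 6 (n_3 = 3)
Step 3: H = 12/(N(N+1)) * sum(R_i^2/n_i) - 3(N+1)
     = 12/(9*10) * (15.5^2/3 + 23.5^2/3 + 6^2/3) - 3*10
     = 0.133333 * 276.167 - 30
     = 6.822222.
Step 4: Ties present; correction factor C = 1 - 6/(9^3 - 9) = 0.991667. Corrected H = 6.822222 / 0.991667 = 6.879552.
Step 5: Under H0, H ~ chi^2(2); p-value = 0.032072.
Step 6: alpha = 0.1. reject H0.

H = 6.8796, df = 2, p = 0.032072, reject H0.


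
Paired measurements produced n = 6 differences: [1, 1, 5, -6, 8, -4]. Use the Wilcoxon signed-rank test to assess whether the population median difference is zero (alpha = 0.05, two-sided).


Step 1: Drop any zero differences (none here) and take |d_i|.
|d| = [1, 1, 5, 6, 8, 4]
Step 2: Midrank |d_i| (ties get averaged ranks).
ranks: |1|->1.5, |1|->1.5, |5|->4, |6|->5, |8|->6, |4|->3
Step 3: Attach original signs; sum ranks with positive sign and with negative sign.
W+ = 1.5 + 1.5 + 4 + 6 = 13
W- = 5 + 3 = 8
(Check: W+ + W- = 21 should equal n(n+1)/2 = 21.)
Step 4: Test statistic W = min(W+, W-) = 8.
Step 5: Ties in |d|, so use the tie-corrected normal approximation.
        E[W] = n(n+1)/4 = 6*7/4 = 10.5.
        Tie groups: |d|=1 (t=2); sum(t^3 - t) = 6.
        Var[W] = n(n+1)(2n+1)/24 - sum(t^3-t)/48 = 546/24 - 6/48 = 22.625.
        z = (W - E[W]) / sqrt(Var[W]) = (8 - 10.5) / 4.7566 = -0.5256.
        Two-sided p = 2*Phi(z) = 0.599174.
Step 6: alpha = 0.05. fail to reject H0.

W+ = 13, W- = 8, W = min = 8, p = 0.599174, fail to reject H0.


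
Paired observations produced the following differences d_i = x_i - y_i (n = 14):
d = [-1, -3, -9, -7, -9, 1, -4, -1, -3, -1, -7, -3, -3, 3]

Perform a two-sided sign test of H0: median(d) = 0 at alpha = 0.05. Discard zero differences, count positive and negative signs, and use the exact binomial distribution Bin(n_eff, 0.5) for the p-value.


Step 1: Discard zero differences. Original n = 14; n_eff = number of nonzero differences = 14.
Nonzero differences (with sign): -1, -3, -9, -7, -9, +1, -4, -1, -3, -1, -7, -3, -3, +3
Step 2: Count signs: positive = 2, negative = 12.
Step 3: Under H0: P(positive) = 0.5, so the number of positives S ~ Bin(14, 0.5).
Step 4: Two-sided exact p-value = sum of Bin(14,0.5) probabilities at or below the observed probability = 0.012939.
Step 5: alpha = 0.05. reject H0.

n_eff = 14, pos = 2, neg = 12, p = 0.012939, reject H0.


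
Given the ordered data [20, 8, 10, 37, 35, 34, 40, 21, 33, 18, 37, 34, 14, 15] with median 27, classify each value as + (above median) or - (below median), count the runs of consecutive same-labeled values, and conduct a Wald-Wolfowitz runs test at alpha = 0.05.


Step 1: Compute median = 27; label A = above, B = below.
Labels in order: BBBAAAABABAABB  (n_A = 7, n_B = 7)
Step 2: Count runs R = 7.
Step 3: Under H0 (random ordering), E[R] = 2*n_A*n_B/(n_A+n_B) + 1 = 2*7*7/14 + 1 = 8.0000.
        Var[R] = 2*n_A*n_B*(2*n_A*n_B - n_A - n_B) / ((n_A+n_B)^2 * (n_A+n_B-1)) = 8232/2548 = 3.2308.
        SD[R] = 1.7974.
Step 4: Continuity-corrected z = (R + 0.5 - E[R]) / SD[R] = (7 + 0.5 - 8.0000) / 1.7974 = -0.2782.
Step 5: Two-sided p-value via normal approximation = 2*(1 - Phi(|z|)) = 0.780879.
Step 6: alpha = 0.05. fail to reject H0.

R = 7, z = -0.2782, p = 0.780879, fail to reject H0.


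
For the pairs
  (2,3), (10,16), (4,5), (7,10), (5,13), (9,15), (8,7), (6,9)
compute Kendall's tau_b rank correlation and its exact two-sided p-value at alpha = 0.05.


Step 1: Enumerate the 28 unordered pairs (i,j) with i<j and classify each by sign(x_j-x_i) * sign(y_j-y_i).
  (1,2):dx=+8,dy=+13->C; (1,3):dx=+2,dy=+2->C; (1,4):dx=+5,dy=+7->C; (1,5):dx=+3,dy=+10->C
  (1,6):dx=+7,dy=+12->C; (1,7):dx=+6,dy=+4->C; (1,8):dx=+4,dy=+6->C; (2,3):dx=-6,dy=-11->C
  (2,4):dx=-3,dy=-6->C; (2,5):dx=-5,dy=-3->C; (2,6):dx=-1,dy=-1->C; (2,7):dx=-2,dy=-9->C
  (2,8):dx=-4,dy=-7->C; (3,4):dx=+3,dy=+5->C; (3,5):dx=+1,dy=+8->C; (3,6):dx=+5,dy=+10->C
  (3,7):dx=+4,dy=+2->C; (3,8):dx=+2,dy=+4->C; (4,5):dx=-2,dy=+3->D; (4,6):dx=+2,dy=+5->C
  (4,7):dx=+1,dy=-3->D; (4,8):dx=-1,dy=-1->C; (5,6):dx=+4,dy=+2->C; (5,7):dx=+3,dy=-6->D
  (5,8):dx=+1,dy=-4->D; (6,7):dx=-1,dy=-8->C; (6,8):dx=-3,dy=-6->C; (7,8):dx=-2,dy=+2->D
Step 2: C = 23, D = 5, total pairs = 28.
Step 3: tau = (C - D)/(n(n-1)/2) = (23 - 5)/28 = 0.642857.
Step 4: Exact two-sided p-value (enumerate n! = 40320 permutations of y under H0): p = 0.031151.
Step 5: alpha = 0.05. reject H0.

tau_b = 0.6429 (C=23, D=5), p = 0.031151, reject H0.


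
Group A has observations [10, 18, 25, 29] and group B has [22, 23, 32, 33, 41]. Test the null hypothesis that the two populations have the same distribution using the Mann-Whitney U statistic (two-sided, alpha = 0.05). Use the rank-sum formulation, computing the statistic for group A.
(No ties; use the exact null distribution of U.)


Step 1: Combine and sort all 9 observations; assign midranks.
sorted (value, group): (10,X), (18,X), (22,Y), (23,Y), (25,X), (29,X), (32,Y), (33,Y), (41,Y)
ranks: 10->1, 18->2, 22->3, 23->4, 25->5, 29->6, 32->7, 33->8, 41->9
Step 2: Rank sum for X: R1 = 1 + 2 + 5 + 6 = 14.
Step 3: U_X = R1 - n1(n1+1)/2 = 14 - 4*5/2 = 14 - 10 = 4.
       U_Y = n1*n2 - U_X = 20 - 4 = 16.
Step 4: No ties, so the exact null distribution of U (based on enumerating the C(9,4) = 126 equally likely rank assignments) gives the two-sided p-value.
Step 5: p-value = 0.190476; compare to alpha = 0.05. fail to reject H0.

U_X = 4, p = 0.190476, fail to reject H0 at alpha = 0.05.


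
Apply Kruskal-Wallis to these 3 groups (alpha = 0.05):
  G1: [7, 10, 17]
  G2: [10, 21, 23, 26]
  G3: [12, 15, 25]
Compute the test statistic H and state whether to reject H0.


Step 1: Combine all N = 10 observations and assign midranks.
sorted (value, group, rank): (7,G1,1), (10,G1,2.5), (10,G2,2.5), (12,G3,4), (15,G3,5), (17,G1,6), (21,G2,7), (23,G2,8), (25,G3,9), (26,G2,10)
Step 2: Sum ranks within each group.
R_1 = 9.5 (n_1 = 3)
R_2 = 27.5 (n_2 = 4)
R_3 = 18 (n_3 = 3)
Step 3: H = 12/(N(N+1)) * sum(R_i^2/n_i) - 3(N+1)
     = 12/(10*11) * (9.5^2/3 + 27.5^2/4 + 18^2/3) - 3*11
     = 0.109091 * 327.146 - 33
     = 2.688636.
Step 4: Ties present; correction factor C = 1 - 6/(10^3 - 10) = 0.993939. Corrected H = 2.688636 / 0.993939 = 2.705030.
Step 5: Under H0, H ~ chi^2(2); p-value = 0.258589.
Step 6: alpha = 0.05. fail to reject H0.

H = 2.7050, df = 2, p = 0.258589, fail to reject H0.


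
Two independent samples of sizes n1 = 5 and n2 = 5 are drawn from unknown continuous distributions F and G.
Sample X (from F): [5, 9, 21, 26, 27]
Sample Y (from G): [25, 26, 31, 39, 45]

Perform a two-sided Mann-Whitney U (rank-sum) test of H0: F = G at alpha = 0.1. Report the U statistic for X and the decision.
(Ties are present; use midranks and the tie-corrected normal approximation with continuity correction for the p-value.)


Step 1: Combine and sort all 10 observations; assign midranks.
sorted (value, group): (5,X), (9,X), (21,X), (25,Y), (26,X), (26,Y), (27,X), (31,Y), (39,Y), (45,Y)
ranks: 5->1, 9->2, 21->3, 25->4, 26->5.5, 26->5.5, 27->7, 31->8, 39->9, 45->10
Step 2: Rank sum for X: R1 = 1 + 2 + 3 + 5.5 + 7 = 18.5.
Step 3: U_X = R1 - n1(n1+1)/2 = 18.5 - 5*6/2 = 18.5 - 15 = 3.5.
       U_Y = n1*n2 - U_X = 25 - 3.5 = 21.5.
Step 4: Ties are present, so use the tie-corrected normal approximation (with continuity correction) for the p-value.
Step 5: p-value = 0.074913; compare to alpha = 0.1. reject H0.

U_X = 3.5, p = 0.074913, reject H0 at alpha = 0.1.


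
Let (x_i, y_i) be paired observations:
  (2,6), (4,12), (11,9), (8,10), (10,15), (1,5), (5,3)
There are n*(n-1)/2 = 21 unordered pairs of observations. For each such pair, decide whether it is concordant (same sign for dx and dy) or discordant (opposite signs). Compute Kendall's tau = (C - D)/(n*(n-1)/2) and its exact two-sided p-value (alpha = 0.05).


Step 1: Enumerate the 21 unordered pairs (i,j) with i<j and classify each by sign(x_j-x_i) * sign(y_j-y_i).
  (1,2):dx=+2,dy=+6->C; (1,3):dx=+9,dy=+3->C; (1,4):dx=+6,dy=+4->C; (1,5):dx=+8,dy=+9->C
  (1,6):dx=-1,dy=-1->C; (1,7):dx=+3,dy=-3->D; (2,3):dx=+7,dy=-3->D; (2,4):dx=+4,dy=-2->D
  (2,5):dx=+6,dy=+3->C; (2,6):dx=-3,dy=-7->C; (2,7):dx=+1,dy=-9->D; (3,4):dx=-3,dy=+1->D
  (3,5):dx=-1,dy=+6->D; (3,6):dx=-10,dy=-4->C; (3,7):dx=-6,dy=-6->C; (4,5):dx=+2,dy=+5->C
  (4,6):dx=-7,dy=-5->C; (4,7):dx=-3,dy=-7->C; (5,6):dx=-9,dy=-10->C; (5,7):dx=-5,dy=-12->C
  (6,7):dx=+4,dy=-2->D
Step 2: C = 14, D = 7, total pairs = 21.
Step 3: tau = (C - D)/(n(n-1)/2) = (14 - 7)/21 = 0.333333.
Step 4: Exact two-sided p-value (enumerate n! = 5040 permutations of y under H0): p = 0.381349.
Step 5: alpha = 0.05. fail to reject H0.

tau_b = 0.3333 (C=14, D=7), p = 0.381349, fail to reject H0.


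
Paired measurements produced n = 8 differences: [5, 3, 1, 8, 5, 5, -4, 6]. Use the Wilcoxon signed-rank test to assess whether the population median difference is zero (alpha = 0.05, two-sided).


Step 1: Drop any zero differences (none here) and take |d_i|.
|d| = [5, 3, 1, 8, 5, 5, 4, 6]
Step 2: Midrank |d_i| (ties get averaged ranks).
ranks: |5|->5, |3|->2, |1|->1, |8|->8, |5|->5, |5|->5, |4|->3, |6|->7
Step 3: Attach original signs; sum ranks with positive sign and with negative sign.
W+ = 5 + 2 + 1 + 8 + 5 + 5 + 7 = 33
W- = 3 = 3
(Check: W+ + W- = 36 should equal n(n+1)/2 = 36.)
Step 4: Test statistic W = min(W+, W-) = 3.
Step 5: Ties in |d|, so use the tie-corrected normal approximation.
        E[W] = n(n+1)/4 = 8*9/4 = 18.
        Tie groups: |d|=5 (t=3); sum(t^3 - t) = 24.
        Var[W] = n(n+1)(2n+1)/24 - sum(t^3-t)/48 = 1224/24 - 24/48 = 50.5.
        z = (W - E[W]) / sqrt(Var[W]) = (3 - 18) / 7.1063 = -2.1108.
        Two-sided p = 2*Phi(z) = 0.034790.
Step 6: alpha = 0.05. reject H0.

W+ = 33, W- = 3, W = min = 3, p = 0.034790, reject H0.


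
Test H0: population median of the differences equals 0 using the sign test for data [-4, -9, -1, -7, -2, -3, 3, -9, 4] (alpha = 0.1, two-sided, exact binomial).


Step 1: Discard zero differences. Original n = 9; n_eff = number of nonzero differences = 9.
Nonzero differences (with sign): -4, -9, -1, -7, -2, -3, +3, -9, +4
Step 2: Count signs: positive = 2, negative = 7.
Step 3: Under H0: P(positive) = 0.5, so the number of positives S ~ Bin(9, 0.5).
Step 4: Two-sided exact p-value = sum of Bin(9,0.5) probabilities at or below the observed probability = 0.179688.
Step 5: alpha = 0.1. fail to reject H0.

n_eff = 9, pos = 2, neg = 7, p = 0.179688, fail to reject H0.


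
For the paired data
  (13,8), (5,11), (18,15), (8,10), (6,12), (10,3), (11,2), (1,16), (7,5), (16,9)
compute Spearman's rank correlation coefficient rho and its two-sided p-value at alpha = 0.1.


Step 1: Rank x and y separately (midranks; no ties here).
rank(x): 13->8, 5->2, 18->10, 8->5, 6->3, 10->6, 11->7, 1->1, 7->4, 16->9
rank(y): 8->4, 11->7, 15->9, 10->6, 12->8, 3->2, 2->1, 16->10, 5->3, 9->5
Step 2: d_i = R_x(i) - R_y(i); compute d_i^2.
  (8-4)^2=16, (2-7)^2=25, (10-9)^2=1, (5-6)^2=1, (3-8)^2=25, (6-2)^2=16, (7-1)^2=36, (1-10)^2=81, (4-3)^2=1, (9-5)^2=16
sum(d^2) = 218.
Step 3: rho = 1 - 6*218 / (10*(10^2 - 1)) = 1 - 1308/990 = -0.321212.
Step 4: Under H0, t = rho * sqrt((n-2)/(1-rho^2)) = -0.9594 ~ t(8).
Step 5: Two-sided p-value from the t-distribution with 8 df = 0.365468.
Step 6: alpha = 0.1. fail to reject H0.

rho = -0.3212, p = 0.365468, fail to reject H0 at alpha = 0.1.


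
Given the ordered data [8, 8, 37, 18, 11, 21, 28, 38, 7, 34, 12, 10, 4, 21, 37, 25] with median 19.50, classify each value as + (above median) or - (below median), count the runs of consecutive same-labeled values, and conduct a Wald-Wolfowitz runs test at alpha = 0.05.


Step 1: Compute median = 19.50; label A = above, B = below.
Labels in order: BBABBAAABABBBAAA  (n_A = 8, n_B = 8)
Step 2: Count runs R = 8.
Step 3: Under H0 (random ordering), E[R] = 2*n_A*n_B/(n_A+n_B) + 1 = 2*8*8/16 + 1 = 9.0000.
        Var[R] = 2*n_A*n_B*(2*n_A*n_B - n_A - n_B) / ((n_A+n_B)^2 * (n_A+n_B-1)) = 14336/3840 = 3.7333.
        SD[R] = 1.9322.
Step 4: Continuity-corrected z = (R + 0.5 - E[R]) / SD[R] = (8 + 0.5 - 9.0000) / 1.9322 = -0.2588.
Step 5: Two-sided p-value via normal approximation = 2*(1 - Phi(|z|)) = 0.795809.
Step 6: alpha = 0.05. fail to reject H0.

R = 8, z = -0.2588, p = 0.795809, fail to reject H0.


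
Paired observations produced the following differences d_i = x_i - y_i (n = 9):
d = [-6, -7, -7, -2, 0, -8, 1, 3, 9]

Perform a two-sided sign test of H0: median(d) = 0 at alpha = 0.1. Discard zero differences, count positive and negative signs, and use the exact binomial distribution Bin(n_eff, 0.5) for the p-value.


Step 1: Discard zero differences. Original n = 9; n_eff = number of nonzero differences = 8.
Nonzero differences (with sign): -6, -7, -7, -2, -8, +1, +3, +9
Step 2: Count signs: positive = 3, negative = 5.
Step 3: Under H0: P(positive) = 0.5, so the number of positives S ~ Bin(8, 0.5).
Step 4: Two-sided exact p-value = sum of Bin(8,0.5) probabilities at or below the observed probability = 0.726562.
Step 5: alpha = 0.1. fail to reject H0.

n_eff = 8, pos = 3, neg = 5, p = 0.726562, fail to reject H0.


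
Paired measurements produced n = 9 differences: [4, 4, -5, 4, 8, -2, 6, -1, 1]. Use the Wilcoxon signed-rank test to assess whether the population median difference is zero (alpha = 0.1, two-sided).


Step 1: Drop any zero differences (none here) and take |d_i|.
|d| = [4, 4, 5, 4, 8, 2, 6, 1, 1]
Step 2: Midrank |d_i| (ties get averaged ranks).
ranks: |4|->5, |4|->5, |5|->7, |4|->5, |8|->9, |2|->3, |6|->8, |1|->1.5, |1|->1.5
Step 3: Attach original signs; sum ranks with positive sign and with negative sign.
W+ = 5 + 5 + 5 + 9 + 8 + 1.5 = 33.5
W- = 7 + 3 + 1.5 = 11.5
(Check: W+ + W- = 45 should equal n(n+1)/2 = 45.)
Step 4: Test statistic W = min(W+, W-) = 11.5.
Step 5: Ties in |d|, so use the tie-corrected normal approximation.
        E[W] = n(n+1)/4 = 9*10/4 = 22.5.
        Tie groups: |d|=1 (t=2), |d|=4 (t=3); sum(t^3 - t) = 30.
        Var[W] = n(n+1)(2n+1)/24 - sum(t^3-t)/48 = 1710/24 - 30/48 = 70.625.
        z = (W - E[W]) / sqrt(Var[W]) = (11.5 - 22.5) / 8.4039 = -1.3089.
        Two-sided p = 2*Phi(z) = 0.190561.
Step 6: alpha = 0.1. fail to reject H0.

W+ = 33.5, W- = 11.5, W = min = 11.5, p = 0.190561, fail to reject H0.


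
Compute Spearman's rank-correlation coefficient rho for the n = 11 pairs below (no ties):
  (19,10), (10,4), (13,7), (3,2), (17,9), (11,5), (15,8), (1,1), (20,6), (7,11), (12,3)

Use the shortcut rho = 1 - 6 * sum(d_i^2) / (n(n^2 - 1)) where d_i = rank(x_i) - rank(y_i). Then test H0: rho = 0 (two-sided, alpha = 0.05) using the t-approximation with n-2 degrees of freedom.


Step 1: Rank x and y separately (midranks; no ties here).
rank(x): 19->10, 10->4, 13->7, 3->2, 17->9, 11->5, 15->8, 1->1, 20->11, 7->3, 12->6
rank(y): 10->10, 4->4, 7->7, 2->2, 9->9, 5->5, 8->8, 1->1, 6->6, 11->11, 3->3
Step 2: d_i = R_x(i) - R_y(i); compute d_i^2.
  (10-10)^2=0, (4-4)^2=0, (7-7)^2=0, (2-2)^2=0, (9-9)^2=0, (5-5)^2=0, (8-8)^2=0, (1-1)^2=0, (11-6)^2=25, (3-11)^2=64, (6-3)^2=9
sum(d^2) = 98.
Step 3: rho = 1 - 6*98 / (11*(11^2 - 1)) = 1 - 588/1320 = 0.554545.
Step 4: Under H0, t = rho * sqrt((n-2)/(1-rho^2)) = 1.9992 ~ t(9).
Step 5: Two-sided p-value from the t-distribution with 9 df = 0.076652.
Step 6: alpha = 0.05. fail to reject H0.

rho = 0.5545, p = 0.076652, fail to reject H0 at alpha = 0.05.


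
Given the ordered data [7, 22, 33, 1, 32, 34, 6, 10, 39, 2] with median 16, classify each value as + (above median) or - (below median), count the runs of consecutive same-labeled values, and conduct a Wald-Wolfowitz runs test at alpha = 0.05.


Step 1: Compute median = 16; label A = above, B = below.
Labels in order: BAABAABBAB  (n_A = 5, n_B = 5)
Step 2: Count runs R = 7.
Step 3: Under H0 (random ordering), E[R] = 2*n_A*n_B/(n_A+n_B) + 1 = 2*5*5/10 + 1 = 6.0000.
        Var[R] = 2*n_A*n_B*(2*n_A*n_B - n_A - n_B) / ((n_A+n_B)^2 * (n_A+n_B-1)) = 2000/900 = 2.2222.
        SD[R] = 1.4907.
Step 4: Continuity-corrected z = (R - 0.5 - E[R]) / SD[R] = (7 - 0.5 - 6.0000) / 1.4907 = 0.3354.
Step 5: Two-sided p-value via normal approximation = 2*(1 - Phi(|z|)) = 0.737316.
Step 6: alpha = 0.05. fail to reject H0.

R = 7, z = 0.3354, p = 0.737316, fail to reject H0.


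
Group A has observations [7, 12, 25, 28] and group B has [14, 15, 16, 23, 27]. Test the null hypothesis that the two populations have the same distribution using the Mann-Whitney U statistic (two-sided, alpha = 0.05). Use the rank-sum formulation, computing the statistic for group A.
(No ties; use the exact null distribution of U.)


Step 1: Combine and sort all 9 observations; assign midranks.
sorted (value, group): (7,X), (12,X), (14,Y), (15,Y), (16,Y), (23,Y), (25,X), (27,Y), (28,X)
ranks: 7->1, 12->2, 14->3, 15->4, 16->5, 23->6, 25->7, 27->8, 28->9
Step 2: Rank sum for X: R1 = 1 + 2 + 7 + 9 = 19.
Step 3: U_X = R1 - n1(n1+1)/2 = 19 - 4*5/2 = 19 - 10 = 9.
       U_Y = n1*n2 - U_X = 20 - 9 = 11.
Step 4: No ties, so the exact null distribution of U (based on enumerating the C(9,4) = 126 equally likely rank assignments) gives the two-sided p-value.
Step 5: p-value = 0.904762; compare to alpha = 0.05. fail to reject H0.

U_X = 9, p = 0.904762, fail to reject H0 at alpha = 0.05.


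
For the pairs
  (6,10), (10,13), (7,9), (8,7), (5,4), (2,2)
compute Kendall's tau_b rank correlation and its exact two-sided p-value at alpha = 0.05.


Step 1: Enumerate the 15 unordered pairs (i,j) with i<j and classify each by sign(x_j-x_i) * sign(y_j-y_i).
  (1,2):dx=+4,dy=+3->C; (1,3):dx=+1,dy=-1->D; (1,4):dx=+2,dy=-3->D; (1,5):dx=-1,dy=-6->C
  (1,6):dx=-4,dy=-8->C; (2,3):dx=-3,dy=-4->C; (2,4):dx=-2,dy=-6->C; (2,5):dx=-5,dy=-9->C
  (2,6):dx=-8,dy=-11->C; (3,4):dx=+1,dy=-2->D; (3,5):dx=-2,dy=-5->C; (3,6):dx=-5,dy=-7->C
  (4,5):dx=-3,dy=-3->C; (4,6):dx=-6,dy=-5->C; (5,6):dx=-3,dy=-2->C
Step 2: C = 12, D = 3, total pairs = 15.
Step 3: tau = (C - D)/(n(n-1)/2) = (12 - 3)/15 = 0.600000.
Step 4: Exact two-sided p-value (enumerate n! = 720 permutations of y under H0): p = 0.136111.
Step 5: alpha = 0.05. fail to reject H0.

tau_b = 0.6000 (C=12, D=3), p = 0.136111, fail to reject H0.


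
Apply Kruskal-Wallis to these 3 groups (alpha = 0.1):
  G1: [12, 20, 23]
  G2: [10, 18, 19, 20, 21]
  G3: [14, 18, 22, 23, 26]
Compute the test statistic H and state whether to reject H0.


Step 1: Combine all N = 13 observations and assign midranks.
sorted (value, group, rank): (10,G2,1), (12,G1,2), (14,G3,3), (18,G2,4.5), (18,G3,4.5), (19,G2,6), (20,G1,7.5), (20,G2,7.5), (21,G2,9), (22,G3,10), (23,G1,11.5), (23,G3,11.5), (26,G3,13)
Step 2: Sum ranks within each group.
R_1 = 21 (n_1 = 3)
R_2 = 28 (n_2 = 5)
R_3 = 42 (n_3 = 5)
Step 3: H = 12/(N(N+1)) * sum(R_i^2/n_i) - 3(N+1)
     = 12/(13*14) * (21^2/3 + 28^2/5 + 42^2/5) - 3*14
     = 0.065934 * 656.6 - 42
     = 1.292308.
Step 4: Ties present; correction factor C = 1 - 18/(13^3 - 13) = 0.991758. Corrected H = 1.292308 / 0.991758 = 1.303047.
Step 5: Under H0, H ~ chi^2(2); p-value = 0.521251.
Step 6: alpha = 0.1. fail to reject H0.

H = 1.3030, df = 2, p = 0.521251, fail to reject H0.
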